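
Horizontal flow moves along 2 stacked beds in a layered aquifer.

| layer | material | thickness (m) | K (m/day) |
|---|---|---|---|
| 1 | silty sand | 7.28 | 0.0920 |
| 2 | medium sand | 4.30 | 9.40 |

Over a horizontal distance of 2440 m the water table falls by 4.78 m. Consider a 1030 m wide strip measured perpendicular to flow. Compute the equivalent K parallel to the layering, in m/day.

Flow is parallel to layering, so each bed carries its own Darcy discharge and the transmissivities add.
Σ(K_i·b_i) = 0.0920×7.28 + 9.40×4.30 = 41.09 m²/day.
Total thickness b = 11.58 m, so K_eq = Σ(K_i·b_i)/b = 3.548 m/day.

3.55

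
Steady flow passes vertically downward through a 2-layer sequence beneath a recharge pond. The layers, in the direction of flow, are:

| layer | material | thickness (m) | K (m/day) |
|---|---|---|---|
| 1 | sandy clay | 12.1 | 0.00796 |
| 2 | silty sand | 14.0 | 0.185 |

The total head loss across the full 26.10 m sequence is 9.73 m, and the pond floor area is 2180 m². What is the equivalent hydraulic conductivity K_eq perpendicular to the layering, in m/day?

0.0164

Flow is perpendicular to layering, so the layers act in series and the equivalent K is the thickness-weighted harmonic mean.
Total thickness L = 12.1 + 14.0 = 26.10 m.
Σ(b_i/K_i) = 12.1/0.00796 + 14.0/0.185 = 1596 d.
K_eq = L / Σ(b_i/K_i) = 26.10 / 1596 = 0.01636 m/day.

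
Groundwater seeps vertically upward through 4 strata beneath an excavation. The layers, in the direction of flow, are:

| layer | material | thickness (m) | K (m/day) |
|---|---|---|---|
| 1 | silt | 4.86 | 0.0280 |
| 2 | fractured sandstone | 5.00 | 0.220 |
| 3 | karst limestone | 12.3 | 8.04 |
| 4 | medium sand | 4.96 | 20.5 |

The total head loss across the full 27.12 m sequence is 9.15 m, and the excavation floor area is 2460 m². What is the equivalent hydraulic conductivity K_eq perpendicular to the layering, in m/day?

0.137

Flow is perpendicular to layering, so the layers act in series and the equivalent K is the thickness-weighted harmonic mean.
Total thickness L = 4.86 + 5.00 + 12.3 + 4.96 = 27.12 m.
Σ(b_i/K_i) = 4.86/0.0280 + 5.00/0.220 + 12.3/8.04 + 4.96/20.5 = 198.1 d.
K_eq = L / Σ(b_i/K_i) = 27.12 / 198.1 = 0.1369 m/day.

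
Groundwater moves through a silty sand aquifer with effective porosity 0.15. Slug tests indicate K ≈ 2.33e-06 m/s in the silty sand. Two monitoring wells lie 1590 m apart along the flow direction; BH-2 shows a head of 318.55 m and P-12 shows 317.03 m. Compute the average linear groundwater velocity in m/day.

Convert K: 2.33e-06 m/s × 86400 = 0.2013 m/day.
Hydraulic gradient i = (318.55 − 317.03) / 1590 = 1.52 / 1590 = 0.0009560.
Darcy flux q = K · i = 0.2013 × 0.0009560 = 0.0001924 m/day.
Seepage velocity v = q / n_e = 0.0001924 / 0.15 = 0.001283 m/day.

0.00128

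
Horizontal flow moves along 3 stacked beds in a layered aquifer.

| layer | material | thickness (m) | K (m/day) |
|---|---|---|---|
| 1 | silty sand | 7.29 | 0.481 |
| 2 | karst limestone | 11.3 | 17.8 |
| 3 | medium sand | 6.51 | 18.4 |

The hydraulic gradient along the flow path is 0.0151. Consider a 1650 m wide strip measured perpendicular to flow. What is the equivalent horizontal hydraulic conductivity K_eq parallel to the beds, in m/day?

12.9

Flow is parallel to layering, so each bed carries its own Darcy discharge and the transmissivities add.
Σ(K_i·b_i) = 0.481×7.29 + 17.8×11.3 + 18.4×6.51 = 324.4 m²/day.
Total thickness b = 25.10 m, so K_eq = Σ(K_i·b_i)/b = 12.93 m/day.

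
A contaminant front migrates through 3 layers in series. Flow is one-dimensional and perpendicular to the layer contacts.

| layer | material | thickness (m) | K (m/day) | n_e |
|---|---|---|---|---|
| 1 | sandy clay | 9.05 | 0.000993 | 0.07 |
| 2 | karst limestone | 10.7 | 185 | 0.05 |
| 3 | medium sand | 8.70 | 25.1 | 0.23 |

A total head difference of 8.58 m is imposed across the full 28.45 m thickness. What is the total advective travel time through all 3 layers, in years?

9.22

With flow normal to the layers, continuity requires the same specific discharge q through every layer.
Σ(b_i/K_i) = 9.05/0.000993 + 10.7/185 + 8.70/25.1 = 9114 d.
q = Δh / Σ(b_i/K_i) = 8.58 / 9114 = 0.0009414 m/day.
In each layer the seepage velocity is v_i = q/n_i, so the layer transit time is t_i = b_i·n_i / q:
  layer 1 (sandy clay): t_1 = 9.05 × 0.07 / 0.0009414 = 672.9 d
  layer 2 (karst limestone): t_2 = 10.7 × 0.05 / 0.0009414 = 568.3 d
  layer 3 (medium sand): t_3 = 8.70 × 0.23 / 0.0009414 = 2126 d
Total t = Σ t_i = 3367 days = 9.218 years.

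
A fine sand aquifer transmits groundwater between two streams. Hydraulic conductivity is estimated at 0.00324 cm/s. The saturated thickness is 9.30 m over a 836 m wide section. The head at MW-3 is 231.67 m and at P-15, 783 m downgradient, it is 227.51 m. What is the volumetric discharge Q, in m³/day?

Convert K: 0.00324 cm/s × 864 = 2.799 m/day.
Cross-sectional area A = 836 × 9.30 = 7775 m².
Hydraulic gradient i = (231.67 − 227.51) / 783 = 4.16 / 783 = 0.005313.
Darcy's law: Q = K · A · i = 2.799 × 7775 × 0.005313 = 115.6 m³/day.

116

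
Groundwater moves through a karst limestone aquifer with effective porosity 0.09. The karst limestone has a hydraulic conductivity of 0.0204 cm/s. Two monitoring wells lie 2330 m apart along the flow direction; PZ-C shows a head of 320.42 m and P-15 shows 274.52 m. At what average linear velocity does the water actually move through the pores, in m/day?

Convert K: 0.0204 cm/s × 864 = 17.63 m/day.
Hydraulic gradient i = (320.42 − 274.52) / 2330 = 45.9 / 2330 = 0.01970.
Darcy flux q = K · i = 17.63 × 0.01970 = 0.3472 m/day.
Seepage velocity v = q / n_e = 0.3472 / 0.09 = 3.858 m/day.

3.86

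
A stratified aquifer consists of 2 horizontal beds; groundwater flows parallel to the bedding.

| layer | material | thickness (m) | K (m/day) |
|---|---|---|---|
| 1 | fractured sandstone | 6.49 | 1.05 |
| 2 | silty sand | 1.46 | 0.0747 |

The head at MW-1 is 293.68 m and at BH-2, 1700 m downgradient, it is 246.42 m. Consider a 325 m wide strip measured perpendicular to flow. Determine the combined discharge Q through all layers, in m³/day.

Flow is parallel to layering, so each bed carries its own Darcy discharge and the transmissivities add.
Σ(K_i·b_i) = 1.05×6.49 + 0.0747×1.46 = 6.924 m²/day.
Hydraulic gradient i = (293.68 − 246.42) / 1700 = 47.26 / 1700 = 0.02780.
Q = Σ(K_i·b_i) · W · i = 6.924 × 325 × 0.02780 = 62.55 m³/day.

62.6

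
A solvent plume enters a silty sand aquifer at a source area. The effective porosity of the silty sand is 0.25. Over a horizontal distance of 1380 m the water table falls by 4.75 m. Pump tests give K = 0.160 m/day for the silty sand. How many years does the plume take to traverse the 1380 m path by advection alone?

Hydraulic gradient i = Δh / L = 4.75 / 1380 = 0.003442.
Darcy flux q = K · i = 0.1600 × 0.003442 = 0.0005507 m/day.
Seepage velocity v = q / n_e = 0.0005507 / 0.25 = 0.002203 m/day.
Travel time t = L / v = 1380 / 0.002203 = 6.264e+05 days = 1715 years.

1720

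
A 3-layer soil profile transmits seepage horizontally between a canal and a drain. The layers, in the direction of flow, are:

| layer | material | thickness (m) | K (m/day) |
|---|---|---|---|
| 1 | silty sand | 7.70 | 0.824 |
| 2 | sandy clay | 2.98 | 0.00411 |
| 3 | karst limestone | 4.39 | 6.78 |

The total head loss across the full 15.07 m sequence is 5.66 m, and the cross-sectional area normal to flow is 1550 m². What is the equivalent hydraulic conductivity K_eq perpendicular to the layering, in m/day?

0.0205

Flow is perpendicular to layering, so the layers act in series and the equivalent K is the thickness-weighted harmonic mean.
Total thickness L = 7.70 + 2.98 + 4.39 = 15.07 m.
Σ(b_i/K_i) = 7.70/0.824 + 2.98/0.00411 + 4.39/6.78 = 735.1 d.
K_eq = L / Σ(b_i/K_i) = 15.07 / 735.1 = 0.02050 m/day.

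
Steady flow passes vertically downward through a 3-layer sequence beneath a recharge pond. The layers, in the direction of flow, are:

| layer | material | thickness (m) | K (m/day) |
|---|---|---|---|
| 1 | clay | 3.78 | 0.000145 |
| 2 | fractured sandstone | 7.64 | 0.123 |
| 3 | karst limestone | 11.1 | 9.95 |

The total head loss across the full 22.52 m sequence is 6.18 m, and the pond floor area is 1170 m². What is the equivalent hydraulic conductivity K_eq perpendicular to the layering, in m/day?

0.000862

Flow is perpendicular to layering, so the layers act in series and the equivalent K is the thickness-weighted harmonic mean.
Total thickness L = 3.78 + 7.64 + 11.1 = 22.52 m.
Σ(b_i/K_i) = 3.78/0.000145 + 7.64/0.123 + 11.1/9.95 = 26132 d.
K_eq = L / Σ(b_i/K_i) = 22.52 / 26132 = 0.0008618 m/day.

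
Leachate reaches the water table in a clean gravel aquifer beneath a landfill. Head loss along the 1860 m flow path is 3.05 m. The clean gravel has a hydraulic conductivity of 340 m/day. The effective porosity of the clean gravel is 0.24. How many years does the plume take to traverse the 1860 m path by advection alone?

2.19

Hydraulic gradient i = Δh / L = 3.05 / 1860 = 0.001640.
Darcy flux q = K · i = 340.0 × 0.001640 = 0.5575 m/day.
Seepage velocity v = q / n_e = 0.5575 / 0.24 = 2.323 m/day.
Travel time t = L / v = 1860 / 2.323 = 800.7 days = 2.192 years.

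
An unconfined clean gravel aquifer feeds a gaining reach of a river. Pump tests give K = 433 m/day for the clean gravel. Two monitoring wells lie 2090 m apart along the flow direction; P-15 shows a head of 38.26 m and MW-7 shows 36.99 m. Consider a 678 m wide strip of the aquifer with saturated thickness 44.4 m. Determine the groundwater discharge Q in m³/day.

7920

Cross-sectional area A = 678 × 44.4 = 30103 m².
Hydraulic gradient i = (38.26 − 36.99) / 2090 = 1.27 / 2090 = 0.0006077.
Darcy's law: Q = K · A · i = 433.0 × 30103 × 0.0006077 = 7921 m³/day.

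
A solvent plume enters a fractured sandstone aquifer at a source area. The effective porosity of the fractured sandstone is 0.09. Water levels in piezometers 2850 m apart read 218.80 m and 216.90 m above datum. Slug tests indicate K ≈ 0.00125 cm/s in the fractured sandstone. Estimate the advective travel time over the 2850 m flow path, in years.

Convert K: 0.00125 cm/s × 864 = 1.080 m/day.
Hydraulic gradient i = (218.80 − 216.90) / 2850 = 1.9 / 2850 = 0.0006667.
Darcy flux q = K · i = 1.080 × 0.0006667 = 0.0007200 m/day.
Seepage velocity v = q / n_e = 0.0007200 / 0.09 = 0.008000 m/day.
Travel time t = L / v = 2850 / 0.008000 = 3.562e+05 days = 975.4 years.

975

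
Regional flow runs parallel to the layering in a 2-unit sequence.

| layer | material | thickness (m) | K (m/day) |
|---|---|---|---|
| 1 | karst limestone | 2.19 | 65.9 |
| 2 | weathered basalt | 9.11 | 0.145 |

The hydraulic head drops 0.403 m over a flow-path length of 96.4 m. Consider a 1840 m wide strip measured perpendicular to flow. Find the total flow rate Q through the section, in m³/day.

1120

Flow is parallel to layering, so each bed carries its own Darcy discharge and the transmissivities add.
Σ(K_i·b_i) = 65.9×2.19 + 0.145×9.11 = 145.6 m²/day.
Hydraulic gradient i = Δh / L = 0.403 / 96.4 = 0.004180.
Q = Σ(K_i·b_i) · W · i = 145.6 × 1840 × 0.004180 = 1120 m³/day.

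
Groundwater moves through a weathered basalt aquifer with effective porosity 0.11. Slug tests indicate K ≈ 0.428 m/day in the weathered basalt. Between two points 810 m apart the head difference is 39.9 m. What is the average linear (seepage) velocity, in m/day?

Hydraulic gradient i = Δh / L = 39.9 / 810 = 0.04926.
Darcy flux q = K · i = 0.4280 × 0.04926 = 0.02108 m/day.
Seepage velocity v = q / n_e = 0.02108 / 0.11 = 0.1917 m/day.

0.192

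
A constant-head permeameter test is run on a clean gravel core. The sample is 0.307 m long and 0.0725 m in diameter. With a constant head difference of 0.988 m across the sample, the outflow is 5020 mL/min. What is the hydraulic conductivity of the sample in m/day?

Cross-sectional area A = π·(d/2)² = π × (0.0725/2)² = 0.004128 m².
Convert discharge: 5020 mL/min = 8.367e-05 m³/s.
Darcy's law rearranged: K = Q·L / (A·Δh) = 8.367e-05 × 0.307 / (0.004128 × 0.988) = 0.006297 m/s = 544.1 m/day.

544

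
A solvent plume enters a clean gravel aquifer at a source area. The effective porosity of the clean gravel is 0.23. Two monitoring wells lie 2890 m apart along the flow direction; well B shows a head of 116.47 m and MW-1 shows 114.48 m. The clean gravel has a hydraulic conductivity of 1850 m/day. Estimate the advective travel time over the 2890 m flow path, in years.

1.43

Hydraulic gradient i = (116.47 − 114.48) / 2890 = 1.99 / 2890 = 0.0006886.
Darcy flux q = K · i = 1850 × 0.0006886 = 1.274 m/day.
Seepage velocity v = q / n_e = 1.274 / 0.23 = 5.539 m/day.
Travel time t = L / v = 2890 / 5.539 = 521.8 days = 1.429 years.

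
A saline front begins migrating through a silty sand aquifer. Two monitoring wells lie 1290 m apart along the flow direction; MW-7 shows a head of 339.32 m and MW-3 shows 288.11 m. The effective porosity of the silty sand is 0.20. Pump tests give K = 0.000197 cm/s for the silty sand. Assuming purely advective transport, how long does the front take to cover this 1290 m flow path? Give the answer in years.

105

Convert K: 0.000197 cm/s × 864 = 0.1702 m/day.
Hydraulic gradient i = (339.32 − 288.11) / 1290 = 51.21 / 1290 = 0.03970.
Darcy flux q = K · i = 0.1702 × 0.03970 = 0.006757 m/day.
Seepage velocity v = q / n_e = 0.006757 / 0.20 = 0.03378 m/day.
Travel time t = L / v = 1290 / 0.03378 = 38183 days = 104.5 years.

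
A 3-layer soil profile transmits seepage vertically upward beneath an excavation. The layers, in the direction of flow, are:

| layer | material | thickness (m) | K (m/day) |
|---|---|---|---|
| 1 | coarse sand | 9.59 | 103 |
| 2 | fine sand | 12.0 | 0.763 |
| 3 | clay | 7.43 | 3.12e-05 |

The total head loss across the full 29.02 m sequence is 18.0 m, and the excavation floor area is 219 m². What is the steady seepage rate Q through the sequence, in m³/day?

0.0166

Flow is perpendicular to layering, so the layers act in series and the equivalent K is the thickness-weighted harmonic mean.
Total thickness L = 9.59 + 12.0 + 7.43 = 29.02 m.
Σ(b_i/K_i) = 9.59/103 + 12.0/0.763 + 7.43/3.12e-05 = 2.382e+05 d.
K_eq = L / Σ(b_i/K_i) = 29.02 / 2.382e+05 = 0.0001219 m/day.
Q = K_eq · A · (Δh/L) = 0.0001219 × 219 × (18.0/29.02) = 0.01655 m³/day.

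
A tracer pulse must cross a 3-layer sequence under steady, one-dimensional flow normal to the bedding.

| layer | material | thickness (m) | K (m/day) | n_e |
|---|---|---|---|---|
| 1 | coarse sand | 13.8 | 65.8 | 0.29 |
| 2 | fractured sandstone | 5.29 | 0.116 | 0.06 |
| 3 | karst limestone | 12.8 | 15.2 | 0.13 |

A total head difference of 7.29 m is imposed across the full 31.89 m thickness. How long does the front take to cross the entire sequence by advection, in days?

With flow normal to the layers, continuity requires the same specific discharge q through every layer.
Σ(b_i/K_i) = 13.8/65.8 + 5.29/0.116 + 12.8/15.2 = 46.66 d.
q = Δh / Σ(b_i/K_i) = 7.29 / 46.66 = 0.1563 m/day.
In each layer the seepage velocity is v_i = q/n_i, so the layer transit time is t_i = b_i·n_i / q:
  layer 1 (coarse sand): t_1 = 13.8 × 0.29 / 0.1563 = 25.61 d
  layer 2 (fractured sandstone): t_2 = 5.29 × 0.06 / 0.1563 = 2.031 d
  layer 3 (karst limestone): t_3 = 12.8 × 0.13 / 0.1563 = 10.65 d
Total t = Σ t_i = 38.29 days.

38.3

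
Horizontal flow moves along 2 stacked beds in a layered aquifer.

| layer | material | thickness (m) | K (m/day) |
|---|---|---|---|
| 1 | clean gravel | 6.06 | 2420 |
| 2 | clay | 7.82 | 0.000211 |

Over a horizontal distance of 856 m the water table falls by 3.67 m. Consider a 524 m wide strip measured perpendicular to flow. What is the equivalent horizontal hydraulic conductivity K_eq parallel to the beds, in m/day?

Flow is parallel to layering, so each bed carries its own Darcy discharge and the transmissivities add.
Σ(K_i·b_i) = 2420×6.06 + 0.000211×7.82 = 14665 m²/day.
Total thickness b = 13.88 m, so K_eq = Σ(K_i·b_i)/b = 1057 m/day.

1060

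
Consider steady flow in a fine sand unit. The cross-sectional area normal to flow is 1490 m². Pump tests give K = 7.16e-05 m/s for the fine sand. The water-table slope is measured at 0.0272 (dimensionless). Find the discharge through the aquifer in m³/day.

Convert K: 7.16e-05 m/s × 86400 = 6.186 m/day.
Hydraulic gradient i = 0.0272.
Darcy's law: Q = K · A · i = 6.186 × 1490 × 0.02720 = 250.7 m³/day.

251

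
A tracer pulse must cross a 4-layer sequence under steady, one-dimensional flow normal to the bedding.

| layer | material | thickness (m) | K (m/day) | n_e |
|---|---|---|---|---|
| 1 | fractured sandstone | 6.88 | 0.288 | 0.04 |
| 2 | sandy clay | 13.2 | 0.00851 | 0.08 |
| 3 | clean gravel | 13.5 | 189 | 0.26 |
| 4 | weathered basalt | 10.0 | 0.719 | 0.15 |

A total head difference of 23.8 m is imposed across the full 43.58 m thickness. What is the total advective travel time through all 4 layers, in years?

With flow normal to the layers, continuity requires the same specific discharge q through every layer.
Σ(b_i/K_i) = 6.88/0.288 + 13.2/0.00851 + 13.5/189 + 10.0/0.719 = 1589 d.
q = Δh / Σ(b_i/K_i) = 23.8 / 1589 = 0.01498 m/day.
In each layer the seepage velocity is v_i = q/n_i, so the layer transit time is t_i = b_i·n_i / q:
  layer 1 (fractured sandstone): t_1 = 6.88 × 0.04 / 0.01498 = 18.37 d
  layer 2 (sandy clay): t_2 = 13.2 × 0.08 / 0.01498 = 70.50 d
  layer 3 (clean gravel): t_3 = 13.5 × 0.26 / 0.01498 = 234.3 d
  layer 4 (weathered basalt): t_4 = 10.0 × 0.15 / 0.01498 = 100.1 d
Total t = Σ t_i = 423.4 days = 1.159 years.

1.16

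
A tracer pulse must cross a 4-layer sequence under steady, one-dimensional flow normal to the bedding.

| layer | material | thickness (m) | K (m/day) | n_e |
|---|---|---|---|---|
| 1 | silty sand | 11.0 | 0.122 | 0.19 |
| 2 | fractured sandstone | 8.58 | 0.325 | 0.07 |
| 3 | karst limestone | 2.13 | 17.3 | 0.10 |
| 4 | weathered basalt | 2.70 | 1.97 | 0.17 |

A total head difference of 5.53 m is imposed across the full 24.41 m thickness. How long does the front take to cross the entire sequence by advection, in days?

With flow normal to the layers, continuity requires the same specific discharge q through every layer.
Σ(b_i/K_i) = 11.0/0.122 + 8.58/0.325 + 2.13/17.3 + 2.70/1.97 = 118.1 d.
q = Δh / Σ(b_i/K_i) = 5.53 / 118.1 = 0.04684 m/day.
In each layer the seepage velocity is v_i = q/n_i, so the layer transit time is t_i = b_i·n_i / q:
  layer 1 (silty sand): t_1 = 11.0 × 0.19 / 0.04684 = 44.62 d
  layer 2 (fractured sandstone): t_2 = 8.58 × 0.07 / 0.04684 = 12.82 d
  layer 3 (karst limestone): t_3 = 2.13 × 0.10 / 0.04684 = 4.547 d
  layer 4 (weathered basalt): t_4 = 2.70 × 0.17 / 0.04684 = 9.799 d
Total t = Σ t_i = 71.79 days.

71.8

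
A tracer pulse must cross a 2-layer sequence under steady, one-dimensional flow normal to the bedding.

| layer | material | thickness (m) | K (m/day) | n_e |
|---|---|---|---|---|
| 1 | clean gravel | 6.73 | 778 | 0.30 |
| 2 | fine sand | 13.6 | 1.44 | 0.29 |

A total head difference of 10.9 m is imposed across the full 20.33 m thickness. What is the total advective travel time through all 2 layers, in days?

5.17

With flow normal to the layers, continuity requires the same specific discharge q through every layer.
Σ(b_i/K_i) = 6.73/778 + 13.6/1.44 = 9.453 d.
q = Δh / Σ(b_i/K_i) = 10.9 / 9.453 = 1.153 m/day.
In each layer the seepage velocity is v_i = q/n_i, so the layer transit time is t_i = b_i·n_i / q:
  layer 1 (clean gravel): t_1 = 6.73 × 0.30 / 1.153 = 1.751 d
  layer 2 (fine sand): t_2 = 13.6 × 0.29 / 1.153 = 3.420 d
Total t = Σ t_i = 5.171 days.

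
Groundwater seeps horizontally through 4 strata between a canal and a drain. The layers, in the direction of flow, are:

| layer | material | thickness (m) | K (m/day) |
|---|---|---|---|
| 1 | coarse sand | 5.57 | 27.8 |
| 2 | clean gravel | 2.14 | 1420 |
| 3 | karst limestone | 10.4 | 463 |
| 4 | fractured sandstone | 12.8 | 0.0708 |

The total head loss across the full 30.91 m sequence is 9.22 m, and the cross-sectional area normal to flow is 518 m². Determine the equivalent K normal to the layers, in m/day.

0.171

Flow is perpendicular to layering, so the layers act in series and the equivalent K is the thickness-weighted harmonic mean.
Total thickness L = 5.57 + 2.14 + 10.4 + 12.8 = 30.91 m.
Σ(b_i/K_i) = 5.57/27.8 + 2.14/1420 + 10.4/463 + 12.8/0.0708 = 181.0 d.
K_eq = L / Σ(b_i/K_i) = 30.91 / 181.0 = 0.1708 m/day.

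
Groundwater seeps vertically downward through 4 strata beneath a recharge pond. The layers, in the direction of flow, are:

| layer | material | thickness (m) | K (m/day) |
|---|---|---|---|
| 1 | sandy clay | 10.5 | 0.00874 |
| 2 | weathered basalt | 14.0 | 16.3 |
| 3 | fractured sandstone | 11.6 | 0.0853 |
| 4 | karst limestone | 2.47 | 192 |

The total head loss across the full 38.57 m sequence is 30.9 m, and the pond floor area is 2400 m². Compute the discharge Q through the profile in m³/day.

Flow is perpendicular to layering, so the layers act in series and the equivalent K is the thickness-weighted harmonic mean.
Total thickness L = 10.5 + 14.0 + 11.6 + 2.47 = 38.57 m.
Σ(b_i/K_i) = 10.5/0.00874 + 14.0/16.3 + 11.6/0.0853 + 2.47/192 = 1338 d.
K_eq = L / Σ(b_i/K_i) = 38.57 / 1338 = 0.02882 m/day.
Q = K_eq · A · (Δh/L) = 0.02882 × 2400 × (30.9/38.57) = 55.42 m³/day.

55.4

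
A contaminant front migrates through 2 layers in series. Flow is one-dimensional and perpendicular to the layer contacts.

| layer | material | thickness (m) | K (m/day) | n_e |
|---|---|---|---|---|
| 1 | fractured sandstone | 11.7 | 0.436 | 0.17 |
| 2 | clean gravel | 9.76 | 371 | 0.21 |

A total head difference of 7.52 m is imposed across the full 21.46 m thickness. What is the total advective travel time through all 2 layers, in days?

With flow normal to the layers, continuity requires the same specific discharge q through every layer.
Σ(b_i/K_i) = 11.7/0.436 + 9.76/371 = 26.86 d.
q = Δh / Σ(b_i/K_i) = 7.52 / 26.86 = 0.2800 m/day.
In each layer the seepage velocity is v_i = q/n_i, so the layer transit time is t_i = b_i·n_i / q:
  layer 1 (fractured sandstone): t_1 = 11.7 × 0.17 / 0.2800 = 7.105 d
  layer 2 (clean gravel): t_2 = 9.76 × 0.21 / 0.2800 = 7.321 d
Total t = Σ t_i = 14.43 days.

14.4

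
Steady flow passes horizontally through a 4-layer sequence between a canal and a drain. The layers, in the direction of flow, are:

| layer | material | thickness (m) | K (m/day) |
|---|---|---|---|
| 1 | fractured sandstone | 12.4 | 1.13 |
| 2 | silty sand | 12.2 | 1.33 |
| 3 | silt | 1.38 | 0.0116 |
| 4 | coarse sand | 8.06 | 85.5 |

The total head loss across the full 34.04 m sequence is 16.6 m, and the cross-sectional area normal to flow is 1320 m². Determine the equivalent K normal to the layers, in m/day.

0.245

Flow is perpendicular to layering, so the layers act in series and the equivalent K is the thickness-weighted harmonic mean.
Total thickness L = 12.4 + 12.2 + 1.38 + 8.06 = 34.04 m.
Σ(b_i/K_i) = 12.4/1.13 + 12.2/1.33 + 1.38/0.0116 + 8.06/85.5 = 139.2 d.
K_eq = L / Σ(b_i/K_i) = 34.04 / 139.2 = 0.2445 m/day.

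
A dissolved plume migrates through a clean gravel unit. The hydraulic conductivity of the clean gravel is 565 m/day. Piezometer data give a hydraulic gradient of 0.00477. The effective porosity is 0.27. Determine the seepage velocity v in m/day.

9.98

Hydraulic gradient i = 0.00477.
Darcy flux q = K · i = 565.0 × 0.004770 = 2.695 m/day.
Seepage velocity v = q / n_e = 2.695 / 0.27 = 9.982 m/day.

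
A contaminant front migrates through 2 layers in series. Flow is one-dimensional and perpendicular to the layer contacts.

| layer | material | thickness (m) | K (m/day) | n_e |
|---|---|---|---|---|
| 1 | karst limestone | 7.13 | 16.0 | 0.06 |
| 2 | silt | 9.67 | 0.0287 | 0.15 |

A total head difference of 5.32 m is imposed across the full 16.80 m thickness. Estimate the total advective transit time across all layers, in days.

With flow normal to the layers, continuity requires the same specific discharge q through every layer.
Σ(b_i/K_i) = 7.13/16.0 + 9.67/0.0287 = 337.4 d.
q = Δh / Σ(b_i/K_i) = 5.32 / 337.4 = 0.01577 m/day.
In each layer the seepage velocity is v_i = q/n_i, so the layer transit time is t_i = b_i·n_i / q:
  layer 1 (karst limestone): t_1 = 7.13 × 0.06 / 0.01577 = 27.13 d
  layer 2 (silt): t_2 = 9.67 × 0.15 / 0.01577 = 91.99 d
Total t = Σ t_i = 119.1 days.

119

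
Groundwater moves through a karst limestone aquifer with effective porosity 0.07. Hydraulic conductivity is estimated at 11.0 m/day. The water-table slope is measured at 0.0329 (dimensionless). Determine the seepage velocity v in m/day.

5.17

Hydraulic gradient i = 0.0329.
Darcy flux q = K · i = 11.00 × 0.03290 = 0.3619 m/day.
Seepage velocity v = q / n_e = 0.3619 / 0.07 = 5.170 m/day.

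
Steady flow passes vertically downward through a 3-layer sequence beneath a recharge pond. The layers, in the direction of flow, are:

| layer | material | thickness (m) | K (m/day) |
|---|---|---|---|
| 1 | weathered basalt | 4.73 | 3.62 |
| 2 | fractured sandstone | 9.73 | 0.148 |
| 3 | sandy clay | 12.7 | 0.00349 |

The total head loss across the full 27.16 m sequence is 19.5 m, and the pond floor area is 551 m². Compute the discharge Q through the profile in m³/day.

2.90

Flow is perpendicular to layering, so the layers act in series and the equivalent K is the thickness-weighted harmonic mean.
Total thickness L = 4.73 + 9.73 + 12.7 = 27.16 m.
Σ(b_i/K_i) = 4.73/3.62 + 9.73/0.148 + 12.7/0.00349 = 3706 d.
K_eq = L / Σ(b_i/K_i) = 27.16 / 3706 = 0.007329 m/day.
Q = K_eq · A · (Δh/L) = 0.007329 × 551 × (19.5/27.16) = 2.899 m³/day.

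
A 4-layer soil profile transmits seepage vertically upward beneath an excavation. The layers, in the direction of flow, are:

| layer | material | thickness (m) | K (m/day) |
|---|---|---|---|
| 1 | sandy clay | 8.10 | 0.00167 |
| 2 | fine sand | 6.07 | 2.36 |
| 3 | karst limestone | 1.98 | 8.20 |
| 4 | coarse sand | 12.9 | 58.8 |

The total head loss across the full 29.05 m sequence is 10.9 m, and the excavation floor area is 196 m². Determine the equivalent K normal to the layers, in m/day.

Flow is perpendicular to layering, so the layers act in series and the equivalent K is the thickness-weighted harmonic mean.
Total thickness L = 8.10 + 6.07 + 1.98 + 12.9 = 29.05 m.
Σ(b_i/K_i) = 8.10/0.00167 + 6.07/2.36 + 1.98/8.20 + 12.9/58.8 = 4853 d.
K_eq = L / Σ(b_i/K_i) = 29.05 / 4853 = 0.005986 m/day.

0.00599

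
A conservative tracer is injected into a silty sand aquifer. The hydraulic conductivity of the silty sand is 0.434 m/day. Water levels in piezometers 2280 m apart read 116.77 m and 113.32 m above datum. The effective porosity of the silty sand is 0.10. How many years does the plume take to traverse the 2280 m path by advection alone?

951

Hydraulic gradient i = (116.77 − 113.32) / 2280 = 3.45 / 2280 = 0.001513.
Darcy flux q = K · i = 0.4340 × 0.001513 = 0.0006567 m/day.
Seepage velocity v = q / n_e = 0.0006567 / 0.10 = 0.006567 m/day.
Travel time t = L / v = 2280 / 0.006567 = 3.472e+05 days = 950.5 years.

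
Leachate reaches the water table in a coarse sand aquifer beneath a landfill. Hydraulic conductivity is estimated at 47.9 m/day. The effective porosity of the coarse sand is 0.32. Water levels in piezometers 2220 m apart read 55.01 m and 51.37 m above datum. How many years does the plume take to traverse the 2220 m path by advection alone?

24.8

Hydraulic gradient i = (55.01 − 51.37) / 2220 = 3.64 / 2220 = 0.001640.
Darcy flux q = K · i = 47.90 × 0.001640 = 0.07854 m/day.
Seepage velocity v = q / n_e = 0.07854 / 0.32 = 0.2454 m/day.
Travel time t = L / v = 2220 / 0.2454 = 9045 days = 24.76 years.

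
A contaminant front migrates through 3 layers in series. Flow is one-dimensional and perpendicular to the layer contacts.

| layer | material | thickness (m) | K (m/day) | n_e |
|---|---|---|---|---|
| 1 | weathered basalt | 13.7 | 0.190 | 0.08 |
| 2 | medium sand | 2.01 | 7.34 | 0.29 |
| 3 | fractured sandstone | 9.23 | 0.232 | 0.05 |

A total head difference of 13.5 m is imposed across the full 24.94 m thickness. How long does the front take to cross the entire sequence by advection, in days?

17.8

With flow normal to the layers, continuity requires the same specific discharge q through every layer.
Σ(b_i/K_i) = 13.7/0.190 + 2.01/7.34 + 9.23/0.232 = 112.2 d.
q = Δh / Σ(b_i/K_i) = 13.5 / 112.2 = 0.1204 m/day.
In each layer the seepage velocity is v_i = q/n_i, so the layer transit time is t_i = b_i·n_i / q:
  layer 1 (weathered basalt): t_1 = 13.7 × 0.08 / 0.1204 = 9.106 d
  layer 2 (medium sand): t_2 = 2.01 × 0.29 / 0.1204 = 4.843 d
  layer 3 (fractured sandstone): t_3 = 9.23 × 0.05 / 0.1204 = 3.834 d
Total t = Σ t_i = 17.78 days.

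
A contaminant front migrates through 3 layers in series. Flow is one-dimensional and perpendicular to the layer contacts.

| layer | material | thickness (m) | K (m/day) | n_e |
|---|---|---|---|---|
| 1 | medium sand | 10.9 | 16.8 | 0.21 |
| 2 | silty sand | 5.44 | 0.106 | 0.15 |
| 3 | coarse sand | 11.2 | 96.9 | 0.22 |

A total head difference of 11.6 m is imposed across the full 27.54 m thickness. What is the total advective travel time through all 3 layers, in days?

25.0

With flow normal to the layers, continuity requires the same specific discharge q through every layer.
Σ(b_i/K_i) = 10.9/16.8 + 5.44/0.106 + 11.2/96.9 = 52.09 d.
q = Δh / Σ(b_i/K_i) = 11.6 / 52.09 = 0.2227 m/day.
In each layer the seepage velocity is v_i = q/n_i, so the layer transit time is t_i = b_i·n_i / q:
  layer 1 (medium sand): t_1 = 10.9 × 0.21 / 0.2227 = 10.28 d
  layer 2 (silty sand): t_2 = 5.44 × 0.15 / 0.2227 = 3.664 d
  layer 3 (coarse sand): t_3 = 11.2 × 0.22 / 0.2227 = 11.06 d
Total t = Σ t_i = 25.01 days.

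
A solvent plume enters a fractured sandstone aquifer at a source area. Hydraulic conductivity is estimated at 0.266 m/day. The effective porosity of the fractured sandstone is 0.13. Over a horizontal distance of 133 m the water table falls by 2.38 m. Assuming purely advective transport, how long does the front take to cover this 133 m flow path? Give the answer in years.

9.94

Hydraulic gradient i = Δh / L = 2.38 / 133 = 0.01789.
Darcy flux q = K · i = 0.2660 × 0.01789 = 0.004760 m/day.
Seepage velocity v = q / n_e = 0.004760 / 0.13 = 0.03662 m/day.
Travel time t = L / v = 133 / 0.03662 = 3632 days = 9.945 years.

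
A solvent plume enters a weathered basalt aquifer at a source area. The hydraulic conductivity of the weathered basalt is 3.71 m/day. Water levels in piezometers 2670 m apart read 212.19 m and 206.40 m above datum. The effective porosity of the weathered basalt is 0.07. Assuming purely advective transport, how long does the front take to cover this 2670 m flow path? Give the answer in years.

Hydraulic gradient i = (212.19 − 206.40) / 2670 = 5.79 / 2670 = 0.002169.
Darcy flux q = K · i = 3.710 × 0.002169 = 0.008045 m/day.
Seepage velocity v = q / n_e = 0.008045 / 0.07 = 0.1149 m/day.
Travel time t = L / v = 2670 / 0.1149 = 23231 days = 63.60 years.

63.6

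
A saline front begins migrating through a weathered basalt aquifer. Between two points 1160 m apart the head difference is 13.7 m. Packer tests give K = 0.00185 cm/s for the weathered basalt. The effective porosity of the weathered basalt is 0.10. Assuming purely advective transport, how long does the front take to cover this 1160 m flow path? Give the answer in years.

16.8

Convert K: 0.00185 cm/s × 864 = 1.598 m/day.
Hydraulic gradient i = Δh / L = 13.7 / 1160 = 0.01181.
Darcy flux q = K · i = 1.598 × 0.01181 = 0.01888 m/day.
Seepage velocity v = q / n_e = 0.01888 / 0.10 = 0.1888 m/day.
Travel time t = L / v = 1160 / 0.1888 = 6145 days = 16.82 years.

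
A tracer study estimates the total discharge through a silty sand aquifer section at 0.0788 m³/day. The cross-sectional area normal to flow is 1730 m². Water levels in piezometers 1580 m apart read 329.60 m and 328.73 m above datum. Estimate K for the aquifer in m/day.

0.0827

Hydraulic gradient i = (329.60 − 328.73) / 1580 = 0.87 / 1580 = 0.0005506.
From Q = K·A·i, K = Q / (A·i) = 0.0788 / (1730 × 0.0005506) = 0.08272 m/day.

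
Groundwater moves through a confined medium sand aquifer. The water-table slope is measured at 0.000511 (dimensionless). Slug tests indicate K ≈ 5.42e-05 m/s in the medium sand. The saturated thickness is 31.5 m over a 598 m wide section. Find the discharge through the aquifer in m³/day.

45.1

Convert K: 5.42e-05 m/s × 86400 = 4.683 m/day.
Cross-sectional area A = 598 × 31.5 = 18837 m².
Hydraulic gradient i = 0.000511.
Darcy's law: Q = K · A · i = 4.683 × 18837 × 0.0005110 = 45.08 m³/day.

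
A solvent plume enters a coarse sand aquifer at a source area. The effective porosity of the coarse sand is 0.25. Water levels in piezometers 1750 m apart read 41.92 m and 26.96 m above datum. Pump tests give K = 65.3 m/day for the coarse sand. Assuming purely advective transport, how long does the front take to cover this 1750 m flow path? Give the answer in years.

2.15

Hydraulic gradient i = (41.92 − 26.96) / 1750 = 14.96 / 1750 = 0.008549.
Darcy flux q = K · i = 65.30 × 0.008549 = 0.5582 m/day.
Seepage velocity v = q / n_e = 0.5582 / 0.25 = 2.233 m/day.
Travel time t = L / v = 1750 / 2.233 = 783.7 days = 2.146 years.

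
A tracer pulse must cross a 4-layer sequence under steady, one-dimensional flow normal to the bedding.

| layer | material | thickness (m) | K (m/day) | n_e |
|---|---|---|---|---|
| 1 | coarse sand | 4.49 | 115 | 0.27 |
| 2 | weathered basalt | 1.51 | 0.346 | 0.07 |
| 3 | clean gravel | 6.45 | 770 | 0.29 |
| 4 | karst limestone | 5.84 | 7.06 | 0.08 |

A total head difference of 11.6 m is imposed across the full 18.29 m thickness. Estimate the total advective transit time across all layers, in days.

With flow normal to the layers, continuity requires the same specific discharge q through every layer.
Σ(b_i/K_i) = 4.49/115 + 1.51/0.346 + 6.45/770 + 5.84/7.06 = 5.239 d.
q = Δh / Σ(b_i/K_i) = 11.6 / 5.239 = 2.214 m/day.
In each layer the seepage velocity is v_i = q/n_i, so the layer transit time is t_i = b_i·n_i / q:
  layer 1 (coarse sand): t_1 = 4.49 × 0.27 / 2.214 = 0.5475 d
  layer 2 (weathered basalt): t_2 = 1.51 × 0.07 / 2.214 = 0.04774 d
  layer 3 (clean gravel): t_3 = 6.45 × 0.29 / 2.214 = 0.8448 d
  layer 4 (karst limestone): t_4 = 5.84 × 0.08 / 2.214 = 0.2110 d
Total t = Σ t_i = 1.651 days.

1.65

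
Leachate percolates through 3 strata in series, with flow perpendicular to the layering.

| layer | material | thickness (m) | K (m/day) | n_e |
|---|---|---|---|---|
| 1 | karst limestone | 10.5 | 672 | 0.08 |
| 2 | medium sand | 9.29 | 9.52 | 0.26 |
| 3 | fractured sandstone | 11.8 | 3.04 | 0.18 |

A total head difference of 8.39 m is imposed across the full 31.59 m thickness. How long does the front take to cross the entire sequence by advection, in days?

With flow normal to the layers, continuity requires the same specific discharge q through every layer.
Σ(b_i/K_i) = 10.5/672 + 9.29/9.52 + 11.8/3.04 = 4.873 d.
q = Δh / Σ(b_i/K_i) = 8.39 / 4.873 = 1.722 m/day.
In each layer the seepage velocity is v_i = q/n_i, so the layer transit time is t_i = b_i·n_i / q:
  layer 1 (karst limestone): t_1 = 10.5 × 0.08 / 1.722 = 0.4879 d
  layer 2 (medium sand): t_2 = 9.29 × 0.26 / 1.722 = 1.403 d
  layer 3 (fractured sandstone): t_3 = 11.8 × 0.18 / 1.722 = 1.234 d
Total t = Σ t_i = 3.124 days.

3.12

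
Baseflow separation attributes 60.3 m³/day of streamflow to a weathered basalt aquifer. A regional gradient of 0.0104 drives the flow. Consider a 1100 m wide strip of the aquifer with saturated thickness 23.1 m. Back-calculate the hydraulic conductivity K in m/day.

Cross-sectional area A = 1100 × 23.1 = 25410 m².
Hydraulic gradient i = 0.0104.
From Q = K·A·i, K = Q / (A·i) = 60.3 / (25410 × 0.01040) = 0.2282 m/day.

0.228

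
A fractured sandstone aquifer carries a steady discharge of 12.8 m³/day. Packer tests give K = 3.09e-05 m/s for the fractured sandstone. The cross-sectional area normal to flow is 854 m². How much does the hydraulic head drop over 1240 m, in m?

Convert K: 3.09e-05 m/s × 86400 = 2.670 m/day.
From Q = K·A·i, i = Q / (K·A) = 12.8 / (2.670 × 854.0) = 0.005614.
Head loss Δh = i · L = 0.005614 × 1240 = 6.961 m.

6.96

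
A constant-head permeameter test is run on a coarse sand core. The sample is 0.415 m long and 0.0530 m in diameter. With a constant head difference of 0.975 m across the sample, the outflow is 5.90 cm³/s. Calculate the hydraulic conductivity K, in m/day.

98.3

Cross-sectional area A = π·(d/2)² = π × (0.0530/2)² = 0.002206 m².
Convert discharge: 5.90 cm³/s = 5.900e-06 m³/s.
Darcy's law rearranged: K = Q·L / (A·Δh) = 5.900e-06 × 0.415 / (0.002206 × 0.975) = 0.001138 m/s = 98.35 m/day.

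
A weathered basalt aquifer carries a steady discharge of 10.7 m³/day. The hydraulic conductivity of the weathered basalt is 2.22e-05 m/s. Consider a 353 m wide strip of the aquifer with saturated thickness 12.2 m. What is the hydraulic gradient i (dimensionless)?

Convert K: 2.22e-05 m/s × 86400 = 1.918 m/day.
Cross-sectional area A = 353 × 12.2 = 4307 m².
From Q = K·A·i, i = Q / (K·A) = 10.7 / (1.918 × 4307) = 0.001295.

0.00130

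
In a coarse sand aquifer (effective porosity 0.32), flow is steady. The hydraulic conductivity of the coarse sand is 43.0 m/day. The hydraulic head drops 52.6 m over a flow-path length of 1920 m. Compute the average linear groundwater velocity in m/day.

Hydraulic gradient i = Δh / L = 52.6 / 1920 = 0.02740.
Darcy flux q = K · i = 43.00 × 0.02740 = 1.178 m/day.
Seepage velocity v = q / n_e = 1.178 / 0.32 = 3.681 m/day.

3.68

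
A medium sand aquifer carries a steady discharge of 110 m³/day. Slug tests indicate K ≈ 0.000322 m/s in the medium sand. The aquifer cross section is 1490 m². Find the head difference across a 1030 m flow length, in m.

2.73

Convert K: 0.000322 m/s × 86400 = 27.82 m/day.
From Q = K·A·i, i = Q / (K·A) = 110 / (27.82 × 1490) = 0.002654.
Head loss Δh = i · L = 0.002654 × 1030 = 2.733 m.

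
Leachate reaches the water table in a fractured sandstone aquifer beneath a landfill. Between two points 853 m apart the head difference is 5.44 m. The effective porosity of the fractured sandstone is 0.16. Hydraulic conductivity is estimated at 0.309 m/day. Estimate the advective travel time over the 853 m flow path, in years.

190

Hydraulic gradient i = Δh / L = 5.44 / 853 = 0.006377.
Darcy flux q = K · i = 0.3090 × 0.006377 = 0.001971 m/day.
Seepage velocity v = q / n_e = 0.001971 / 0.16 = 0.01232 m/day.
Travel time t = L / v = 853 / 0.01232 = 69257 days = 189.6 years.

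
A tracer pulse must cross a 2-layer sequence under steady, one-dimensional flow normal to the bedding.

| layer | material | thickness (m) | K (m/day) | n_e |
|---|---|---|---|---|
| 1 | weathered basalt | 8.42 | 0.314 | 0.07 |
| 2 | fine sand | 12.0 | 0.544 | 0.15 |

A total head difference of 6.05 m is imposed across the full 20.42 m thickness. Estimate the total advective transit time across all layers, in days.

With flow normal to the layers, continuity requires the same specific discharge q through every layer.
Σ(b_i/K_i) = 8.42/0.314 + 12.0/0.544 = 48.87 d.
q = Δh / Σ(b_i/K_i) = 6.05 / 48.87 = 0.1238 m/day.
In each layer the seepage velocity is v_i = q/n_i, so the layer transit time is t_i = b_i·n_i / q:
  layer 1 (weathered basalt): t_1 = 8.42 × 0.07 / 0.1238 = 4.761 d
  layer 2 (fine sand): t_2 = 12.0 × 0.15 / 0.1238 = 14.54 d
Total t = Σ t_i = 19.30 days.

19.3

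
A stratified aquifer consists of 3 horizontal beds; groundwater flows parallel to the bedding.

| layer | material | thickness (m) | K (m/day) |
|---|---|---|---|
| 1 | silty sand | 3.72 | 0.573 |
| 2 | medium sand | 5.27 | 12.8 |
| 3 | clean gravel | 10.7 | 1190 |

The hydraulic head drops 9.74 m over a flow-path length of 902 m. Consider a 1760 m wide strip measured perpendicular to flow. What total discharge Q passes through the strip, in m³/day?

Flow is parallel to layering, so each bed carries its own Darcy discharge and the transmissivities add.
Σ(K_i·b_i) = 0.573×3.72 + 12.8×5.27 + 1190×10.7 = 12803 m²/day.
Hydraulic gradient i = Δh / L = 9.74 / 902 = 0.01080.
Q = Σ(K_i·b_i) · W · i = 12803 × 1760 × 0.01080 = 2.433e+05 m³/day.

243000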